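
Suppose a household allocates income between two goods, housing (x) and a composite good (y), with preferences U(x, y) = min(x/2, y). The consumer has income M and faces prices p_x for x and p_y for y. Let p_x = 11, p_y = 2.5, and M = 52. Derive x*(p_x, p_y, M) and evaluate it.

x* = 4.2449

Leontief preferences: the optimum is at the kink where x/2 = y/1, i.e. y = (1/2)·x.
Budget: p_x·x + p_y·(1/2)·x = M, so (2·p_x + p_y)·x = 2·M.
Demand: x*(p_x,p_y,M) = 2·M/(2·p_x + p_y), y* = M/(2·p_x + p_y).
Here 2·11 + 2.5 = 24.5, giving x* = 4.2449.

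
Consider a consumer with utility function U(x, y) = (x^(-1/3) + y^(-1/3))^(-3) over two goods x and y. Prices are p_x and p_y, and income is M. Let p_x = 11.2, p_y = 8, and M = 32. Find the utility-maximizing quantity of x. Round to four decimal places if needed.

From the CES first-order condition, (y/x)^(4/3) = p_x/p_y.
Solve for the ratio: y/x = [p_x/p_y]^(0.75).
With the ratio pinned down, the budget gives x* = M/(p_x + p_y·(y/x)) and y* = (y/x)·x*.
Numerically y/x = 1.287052, so x* = 32/(11.2 + 8·1.287052) = 1.4886.

x* = 1.4886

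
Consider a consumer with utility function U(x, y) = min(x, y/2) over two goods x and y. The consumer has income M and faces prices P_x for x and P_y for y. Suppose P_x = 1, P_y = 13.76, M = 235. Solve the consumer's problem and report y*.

Here 1 + 2·13.76 = 28.52, giving y* = 16.4797.

y* = 16.4797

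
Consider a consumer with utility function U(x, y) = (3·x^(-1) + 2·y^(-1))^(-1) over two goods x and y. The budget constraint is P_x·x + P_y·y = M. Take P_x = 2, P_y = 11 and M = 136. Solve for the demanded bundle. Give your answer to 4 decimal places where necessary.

From the CES first-order condition, (3/2)·(y/x)^(2) = P_x/P_y.
Solve for the ratio: y/x = [(2/3)·P_x/P_y]^(0.5).
Substitute y = (y/x)·x into the budget: x* = M/(P_x + P_y·(y/x)).
Numerically y/x = 0.348155, so x* = 136/(2 + 11·0.348155) = 23.3288 and y* = 0.348155·23.3288 = 8.122.

x* = 23.3288, y* = 8.122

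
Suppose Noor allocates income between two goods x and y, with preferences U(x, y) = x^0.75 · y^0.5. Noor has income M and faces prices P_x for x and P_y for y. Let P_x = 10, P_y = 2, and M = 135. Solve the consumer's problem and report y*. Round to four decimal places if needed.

Tangency: MRS = (3/2)·y/x = P_x/P_y.
So 0.75·P_y·y = 0.5·P_x·x; combined with the budget, a share 0.6 of income goes to x.
Demand: x*(P_x,P_y,M) = 0.6·M/P_x and y* = 0.4·M/P_y.
At P_x=10, P_y=2, M=135: y* = 0.4·135/2 = 27.

y* = 27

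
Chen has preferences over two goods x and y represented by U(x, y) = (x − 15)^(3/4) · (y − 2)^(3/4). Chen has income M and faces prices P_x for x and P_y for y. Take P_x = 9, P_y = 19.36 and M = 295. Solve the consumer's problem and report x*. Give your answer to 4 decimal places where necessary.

MRS = (y−2)/(x−15). Tangency with P_x/P_y gives y−2 = (P_x/P_y)·(x−15).
After buying the subsistence bundle (15, 2), a share 0.5 of the remaining income goes to x: x* = 15 + 0.5·(M − 15P_x − 2P_y)/P_x.
Discretionary income = 295 − 15·9 − 2·19.36 = 121.28; x* = 15 + 0.5·121.28/9 = 21.7378.

x* = 21.7378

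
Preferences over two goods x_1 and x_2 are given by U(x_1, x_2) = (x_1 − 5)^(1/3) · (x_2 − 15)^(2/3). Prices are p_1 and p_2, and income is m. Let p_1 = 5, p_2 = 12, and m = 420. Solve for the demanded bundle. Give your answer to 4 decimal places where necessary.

x_1* = 19.3333, x_2* = 26.9444

This is Cobb-Douglas in (x_1−5, x_2−15): tangency gives 1/3·p_2·(x_2−15) = 2/3·p_1·(x_1−5).
Substituting into the budget: x_1* = 5 + 1/3·(m − 5·p_1 − 15·p_2)/p_1, and x_2* = 15 + 2/3·(…)/p_2.
Discretionary income = 420 − 5·5 − 15·12 = 215; x_1* = 5 + 1/3·215/5 = 19.3333; x_2* = 15 + 2/3·215/12 = 26.9444.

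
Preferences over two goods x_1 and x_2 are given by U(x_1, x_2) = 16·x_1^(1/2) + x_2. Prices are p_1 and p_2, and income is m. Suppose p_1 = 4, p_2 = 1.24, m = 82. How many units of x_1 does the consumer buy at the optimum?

x_1* = 6.1504

Utility is quasi-linear in x_2; the FOC for x_1 is 8/√x_1 = p_1/p_2.
Solve: √x_1 = 8·p_2/p_1, so x_1*(p_1,p_2) = (8·p_2/p_1)², and x_2* = (m − p_1·x_1*)/p_2.
Plugging in: x_1* = (8·1.24/4)² = 6.1504.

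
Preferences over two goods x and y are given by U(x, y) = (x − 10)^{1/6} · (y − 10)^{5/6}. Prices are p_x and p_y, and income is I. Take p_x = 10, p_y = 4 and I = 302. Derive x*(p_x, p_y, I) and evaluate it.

x* = 12.7

This is Cobb-Douglas in (x−10, y−10): tangency gives 1/6·p_y·(y−10) = 5/6·p_x·(x−10).
Substituting into the budget: x* = 10 + 1/6·(I − 10·p_x − 10·p_y)/p_x, and y* = 10 + 5/6·(…)/p_y.
Discretionary income = 302 − 10·10 − 10·4 = 162; x* = 10 + 1/6·162/10 = 12.7.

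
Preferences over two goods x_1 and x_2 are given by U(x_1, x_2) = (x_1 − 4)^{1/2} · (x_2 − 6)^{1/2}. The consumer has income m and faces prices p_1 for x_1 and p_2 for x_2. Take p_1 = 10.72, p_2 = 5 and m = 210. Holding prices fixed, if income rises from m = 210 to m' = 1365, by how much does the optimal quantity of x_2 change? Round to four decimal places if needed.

Δx_2* = 115.5

After buying the subsistence bundle (4, 6), a share 0.5 of the remaining income goes to x_1: x_1* = 4 + 0.5·(m − 4p_1 − 6p_2)/p_1.
Discretionary income = 210 − 4·10.72 − 6·5 = 137.12; x_2* = 6 + 0.5·137.12/5 = 19.712.
At m' = 1365: x_2* = 135.212. Change: 135.212 − 19.712 = 115.5.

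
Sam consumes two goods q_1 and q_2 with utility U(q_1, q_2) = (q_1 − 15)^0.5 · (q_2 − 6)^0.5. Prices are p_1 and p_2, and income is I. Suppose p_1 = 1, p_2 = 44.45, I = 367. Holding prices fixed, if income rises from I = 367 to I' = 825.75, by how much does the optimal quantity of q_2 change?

Substituting into the budget: q_1* = 15 + 0.5·(I − 15·p_1 − 6·p_2)/p_1, and q_2* = 6 + 0.5·(…)/p_2.
Discretionary income = 367 − 15·1 − 6·44.45 = 85.3; q_2* = 6 + 0.5·85.3/44.45 = 6.9595.
At I' = 825.75: q_2* = 12.1198. Change: 12.1198 − 6.9595 = 5.1603.

Δq_2* = 5.1603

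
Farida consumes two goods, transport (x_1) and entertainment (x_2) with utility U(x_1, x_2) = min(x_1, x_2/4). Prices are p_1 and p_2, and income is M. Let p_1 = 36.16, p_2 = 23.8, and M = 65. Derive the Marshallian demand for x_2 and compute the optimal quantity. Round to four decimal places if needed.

x_2* = 1.9793

Leontief preferences: the optimum is at the kink where x_1/1 = x_2/4, i.e. x_2 = 4·x_1.
Budget: p_1·x_1 + p_2·4·x_1 = M, so (p_1 + 4·p_2)·x_1 = M.
Demand: x_1*(p_1,p_2,M) = M/(p_1 + 4·p_2), x_2* = 4·M/(p_1 + 4·p_2).
Here 36.16 + 4·23.8 = 131.36, giving x_2* = 1.9793.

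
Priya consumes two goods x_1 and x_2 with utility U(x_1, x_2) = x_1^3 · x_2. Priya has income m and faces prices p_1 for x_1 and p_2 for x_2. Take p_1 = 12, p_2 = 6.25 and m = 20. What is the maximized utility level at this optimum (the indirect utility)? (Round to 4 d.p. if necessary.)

V = 1.5625

MU_x_1/MU_x_2 = (3·x_2)/(x_1); tangency sets this equal to p_1/p_2.
So 3·p_2·x_2 = p_1·x_1; combined with the budget, a share 0.75 of income goes to x_1.
Demand: x_1*(p_1,p_2,m) = 0.75·m/p_1 and x_2* = 0.25·m/p_2.
At p_1=12, p_2=6.25, m=20: x_1* = 0.75·20/12 = 1.25, x_2* = 0.8.
Utility at the optimum: U(1.25, 0.8) = 1.5625.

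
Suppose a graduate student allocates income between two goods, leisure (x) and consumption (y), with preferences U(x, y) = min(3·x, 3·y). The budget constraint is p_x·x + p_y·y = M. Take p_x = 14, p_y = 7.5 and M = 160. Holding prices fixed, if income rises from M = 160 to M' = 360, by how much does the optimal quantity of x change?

Δx* = 9.3023

Here 3·14 + 3·7.5 = 64.5, giving x* = 7.4419.
At M' = 360: x* = 16.7442. Change: 16.7442 − 7.4419 = 9.3023.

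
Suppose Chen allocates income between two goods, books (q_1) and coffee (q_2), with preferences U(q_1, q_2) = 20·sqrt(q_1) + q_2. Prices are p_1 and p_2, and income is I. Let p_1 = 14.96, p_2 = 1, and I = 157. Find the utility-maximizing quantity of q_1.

Utility is quasi-linear in q_2; the FOC for q_1 is 10/√q_1 = p_1/p_2.
Solve: √q_1 = 10·p_2/p_1, so q_1*(p_1,p_2) = (10·p_2/p_1)², and q_2* = (I − p_1·q_1*)/p_2.
Plugging in: q_1* = (10·1/14.96)² = 0.4468.

q_1* = 0.4468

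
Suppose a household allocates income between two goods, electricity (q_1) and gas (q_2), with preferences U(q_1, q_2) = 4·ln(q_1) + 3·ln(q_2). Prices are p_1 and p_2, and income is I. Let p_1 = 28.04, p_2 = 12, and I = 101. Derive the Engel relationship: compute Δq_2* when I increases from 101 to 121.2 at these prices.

Tangency: MRS = (4/3)·q_2/q_1 = p_1/p_2.
Rearranging, p_2·q_2 = (3/4)·p_1·q_1. Substituting into the budget gives p_1·q_1·(1 + (3/4)) = I.
Demand: q_1*(p_1,p_2,I) = 4/7·I/p_1 and q_2* = 3/7·I/p_2.
At p_1=28.04, p_2=12, I=101: q_2* = 3/7·101/12 = 3.6071.
At I' = 121.2: q_2* = 4.3286. Change: 4.3286 − 3.6071 = 0.7214.

Δq_2* = 0.7214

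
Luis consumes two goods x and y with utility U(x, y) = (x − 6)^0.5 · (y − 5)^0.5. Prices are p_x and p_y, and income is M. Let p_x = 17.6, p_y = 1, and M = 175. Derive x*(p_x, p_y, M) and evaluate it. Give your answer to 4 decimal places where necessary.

x* = 7.8295

MRS = (y−5)/(x−6). Tangency with p_x/p_y gives y−5 = (p_x/p_y)·(x−6).
Substituting into the budget: x* = 6 + 0.5·(M − 6·p_x − 5·p_y)/p_x, and y* = 5 + 0.5·(…)/p_y.
Discretionary income = 175 − 6·17.6 − 5·1 = 64.4; x* = 6 + 0.5·64.4/17.6 = 7.8295.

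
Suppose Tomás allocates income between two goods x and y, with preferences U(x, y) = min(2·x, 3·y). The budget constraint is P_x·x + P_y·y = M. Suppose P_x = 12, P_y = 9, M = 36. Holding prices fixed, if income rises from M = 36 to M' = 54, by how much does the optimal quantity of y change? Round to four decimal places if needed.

Δy* = 0.6667

Demand: x*(P_x,P_y,M) = 3·M/(3·P_x + 2·P_y), y* = 2·M/(3·P_x + 2·P_y).
Here 3·12 + 2·9 = 54, giving y* = 1.3333.
At M' = 54: y* = 2. Change: 2 − 1.3333 = 0.6667.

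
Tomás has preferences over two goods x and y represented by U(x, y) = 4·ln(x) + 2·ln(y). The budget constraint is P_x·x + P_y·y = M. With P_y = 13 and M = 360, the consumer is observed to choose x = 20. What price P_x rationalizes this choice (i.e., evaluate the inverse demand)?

Tangency: MRS = 2·y/x = P_x/P_y.
So 4·P_y·y = 2·P_x·x; combined with the budget, a share 2/3 of income goes to x.
Demand: x*(P_x,P_y,M) = 2/3·M/P_x and y* = 1/3·M/P_y.
Set x* = 20 in the demand function and solve for P_x: P_x = 12.

P_x = 12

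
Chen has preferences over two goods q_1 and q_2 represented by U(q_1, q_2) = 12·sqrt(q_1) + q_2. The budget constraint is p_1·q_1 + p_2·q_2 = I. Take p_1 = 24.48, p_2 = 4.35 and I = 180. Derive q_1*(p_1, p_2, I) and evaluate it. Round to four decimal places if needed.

Set MRS = p_1/p_2: 6·q_1^(−1/2) = p_1/p_2.
Solve: √q_1 = 6·p_2/p_1, so q_1*(p_1,p_2) = (6·p_2/p_1)², and q_2* = (I − p_1·q_1*)/p_2.
Plugging in: q_1* = (6·4.35/24.48)² = 1.1367.

q_1* = 1.1367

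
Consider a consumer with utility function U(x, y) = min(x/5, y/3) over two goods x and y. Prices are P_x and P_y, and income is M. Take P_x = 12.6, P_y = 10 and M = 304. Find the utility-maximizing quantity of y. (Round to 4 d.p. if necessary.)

With perfect complements, no substitution: consume in ratio x:y = 5:3.
Budget: P_x·x + P_y·(3/5)·x = M, so (5·P_x + 3·P_y)·x = 5·M.
Demand: x*(P_x,P_y,M) = 5·M/(5·P_x + 3·P_y), y* = 3·M/(5·P_x + 3·P_y).
Here 5·12.6 + 3·10 = 93, giving y* = 9.8065.

y* = 9.8065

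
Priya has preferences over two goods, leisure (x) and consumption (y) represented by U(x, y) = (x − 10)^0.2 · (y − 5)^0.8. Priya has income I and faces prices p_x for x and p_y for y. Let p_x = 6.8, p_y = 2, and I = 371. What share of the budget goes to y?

share on y = 0.6588

Let x' = x−10, y' = y−5. MRS = (1/4)·y'/x' = p_x/p_y.
Substituting into the budget: x* = 10 + 0.2·(I − 10·p_x − 5·p_y)/p_x, and y* = 5 + 0.8·(…)/p_y.
Discretionary income = 371 − 10·6.8 − 5·2 = 293; x* = 10 + 0.2·293/6.8 = 18.6176; y* = 5 + 0.8·293/2 = 122.2.
Expenditure on y: 2·122.2 = 244.4; share = 0.6588.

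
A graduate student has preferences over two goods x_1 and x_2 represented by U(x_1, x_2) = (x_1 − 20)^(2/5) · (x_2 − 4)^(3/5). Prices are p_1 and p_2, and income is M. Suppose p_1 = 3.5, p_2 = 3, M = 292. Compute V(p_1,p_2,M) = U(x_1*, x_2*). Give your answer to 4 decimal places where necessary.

Let x_1' = x_1−20, x_2' = x_2−4. MRS = (2/3)·x_2'/x_1' = p_1/p_2.
Substituting into the budget: x_1* = 20 + 0.4·(M − 20·p_1 − 4·p_2)/p_1, and x_2* = 4 + 0.6·(…)/p_2.
Discretionary income = 292 − 20·3.5 − 4·3 = 210; x_1* = 20 + 0.4·210/3.5 = 44; x_2* = 4 + 0.6·210/3 = 46.
Utility at the optimum: U(44, 46) = 33.5764.

V = 33.5764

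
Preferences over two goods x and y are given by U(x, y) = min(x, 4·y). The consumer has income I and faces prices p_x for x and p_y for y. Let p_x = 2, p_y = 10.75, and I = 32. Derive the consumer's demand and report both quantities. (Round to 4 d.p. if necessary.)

x* = 6.8267, y* = 1.7067

Leontief preferences: the optimum is at the kink where x/4 = y/1, i.e. y = (1/4)·x.
Budget: p_x·x + p_y·(1/4)·x = I, so (4·p_x + p_y)·x = 4·I.
Demand: x*(p_x,p_y,I) = 4·I/(4·p_x + p_y), y* = I/(4·p_x + p_y).
Here 4·2 + 10.75 = 18.75, giving x* = 6.8267 and y* = 1.7067.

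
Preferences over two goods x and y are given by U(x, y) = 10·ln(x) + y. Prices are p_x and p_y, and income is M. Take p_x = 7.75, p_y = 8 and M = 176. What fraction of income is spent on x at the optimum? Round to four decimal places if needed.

share on x = 0.4545

MU_x = 10/x, MU_y = 1. Tangency: 10/x = p_x/p_y.
So x*(p_x,p_y) = 10·p_y/p_x, independent of income; and y* = (M − 10·p_y)/p_y.
At the given prices: x* = 10·8/7.75 = 10.3226, and y* = 12.
Expenditure on x: 7.75·10.3226 = 80; share = 0.4545.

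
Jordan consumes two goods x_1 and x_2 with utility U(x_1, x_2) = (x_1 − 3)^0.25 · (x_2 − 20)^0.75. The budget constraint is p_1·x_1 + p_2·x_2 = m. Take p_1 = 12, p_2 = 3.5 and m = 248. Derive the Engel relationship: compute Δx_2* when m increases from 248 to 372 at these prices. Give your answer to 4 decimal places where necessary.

Δx_2* = 26.5714

This is Cobb-Douglas in (x_1−3, x_2−20): tangency gives 0.25·p_2·(x_2−20) = 0.75·p_1·(x_1−3).
Substituting into the budget: x_1* = 3 + 0.25·(m − 3·p_1 − 20·p_2)/p_1, and x_2* = 20 + 0.75·(…)/p_2.
Discretionary income = 248 − 3·12 − 20·3.5 = 142; x_2* = 20 + 0.75·142/3.5 = 50.4286.
At m' = 372: x_2* = 77. Change: 77 − 50.4286 = 26.5714.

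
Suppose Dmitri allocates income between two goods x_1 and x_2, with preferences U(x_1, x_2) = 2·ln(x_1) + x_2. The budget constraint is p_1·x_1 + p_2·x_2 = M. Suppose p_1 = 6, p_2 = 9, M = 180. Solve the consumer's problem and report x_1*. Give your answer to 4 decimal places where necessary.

x_1* = 3

MU_x_1 = 2/x_1, MU_x_2 = 1. Tangency: 2/x_1 = p_1/p_2.
So x_1*(p_1,p_2) = 2·p_2/p_1, independent of income; and x_2* = (M − 2·p_2)/p_2.
At the given prices: x_1* = 2·9/6 = 3.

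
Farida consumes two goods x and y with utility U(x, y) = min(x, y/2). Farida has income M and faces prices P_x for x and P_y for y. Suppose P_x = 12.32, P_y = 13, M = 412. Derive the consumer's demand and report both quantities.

Leontief preferences: the optimum is at the kink where x/1 = y/2, i.e. y = 2·x.
Budget: P_x·x + P_y·2·x = M, so (P_x + 2·P_y)·x = M.
Demand: x*(P_x,P_y,M) = M/(P_x + 2·P_y), y* = 2·M/(P_x + 2·P_y).
Here 12.32 + 2·13 = 38.32, giving x* = 10.7516 and y* = 21.5031.

x* = 10.7516, y* = 21.5031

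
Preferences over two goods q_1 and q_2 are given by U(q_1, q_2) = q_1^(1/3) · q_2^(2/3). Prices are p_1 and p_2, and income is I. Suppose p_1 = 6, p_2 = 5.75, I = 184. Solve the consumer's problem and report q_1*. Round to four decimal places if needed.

Tangency: MRS = (1/2)·q_2/q_1 = p_1/p_2.
So 1/3·p_2·q_2 = 2/3·p_1·q_1; combined with the budget, a share 1/3 of income goes to q_1.
Demand: q_1*(p_1,p_2,I) = 1/3·I/p_1 and q_2* = 2/3·I/p_2.
At p_1=6, p_2=5.75, I=184: q_1* = 1/3·184/6 = 10.2222.

q_1* = 10.2222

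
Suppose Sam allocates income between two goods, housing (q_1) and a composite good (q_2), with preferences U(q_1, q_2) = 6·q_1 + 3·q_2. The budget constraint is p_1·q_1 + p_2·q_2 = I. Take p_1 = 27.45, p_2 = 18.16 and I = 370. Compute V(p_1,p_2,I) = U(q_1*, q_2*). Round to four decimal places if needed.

Perfect substitutes: compare marginal utility per dollar. 6/p_1 vs 3/p_2 → 0.2186 vs 0.1652.
q_1 gives more utility per dollar, so spend all income on q_1: q_1* = I/p_1, q_2* = 0.
Numerically: q_1* = 13.4791, q_2* = 0.
Utility at the optimum: U(13.4791, 0) = 80.8743.

V = 80.8743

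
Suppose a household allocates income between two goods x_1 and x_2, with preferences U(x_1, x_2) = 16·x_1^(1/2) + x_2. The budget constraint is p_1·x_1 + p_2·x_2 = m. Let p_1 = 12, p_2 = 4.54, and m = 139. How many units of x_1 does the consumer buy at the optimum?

Plugging in: x_1* = (8·4.54/12)² = 9.1607.

x_1* = 9.1607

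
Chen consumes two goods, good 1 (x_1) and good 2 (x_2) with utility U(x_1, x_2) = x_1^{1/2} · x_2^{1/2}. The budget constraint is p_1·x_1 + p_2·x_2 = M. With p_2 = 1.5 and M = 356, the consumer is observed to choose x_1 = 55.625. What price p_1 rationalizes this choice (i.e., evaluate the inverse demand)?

p_1 = 3.2

MU_x_1/MU_x_2 = (0.5·x_2)/(0.5·x_1); tangency sets this equal to p_1/p_2.
So 0.5·p_2·x_2 = 0.5·p_1·x_1; combined with the budget, a share 0.5 of income goes to x_1.
Demand: x_1*(p_1,p_2,M) = 0.5·M/p_1 and x_2* = 0.5·M/p_2.
Set x_1* = 55.625 in the demand function and solve for p_1: p_1 = 3.2.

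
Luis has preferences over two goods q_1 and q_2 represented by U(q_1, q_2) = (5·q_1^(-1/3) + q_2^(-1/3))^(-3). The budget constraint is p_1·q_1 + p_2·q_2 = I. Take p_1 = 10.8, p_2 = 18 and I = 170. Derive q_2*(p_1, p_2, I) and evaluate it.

q_2* = 2.3953

MRS = MU_q_1/MU_q_2 = 5·(q_2/q_1)^(4/3). Set equal to p_1/p_2.
Solve for the ratio: q_2/q_1 = [(1/5)·p_1/p_2]^(0.75).
With the ratio pinned down, the budget gives q_1* = I/(p_1 + p_2·(q_2/q_1)) and q_2* = (q_2/q_1)·q_1*.
Numerically q_2/q_1 = 0.203885, so q_1* = 170/(10.8 + 18·0.203885) = 11.7485 and q_2* = 0.203885·11.7485 = 2.3953.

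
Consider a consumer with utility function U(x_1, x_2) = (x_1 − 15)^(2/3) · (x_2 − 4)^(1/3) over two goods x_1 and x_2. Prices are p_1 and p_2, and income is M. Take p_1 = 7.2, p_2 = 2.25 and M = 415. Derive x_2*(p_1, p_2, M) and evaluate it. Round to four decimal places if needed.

x_2* = 48.1481

This is Cobb-Douglas in (x_1−15, x_2−4): tangency gives 2/3·p_2·(x_2−4) = 1/3·p_1·(x_1−15).
Substituting into the budget: x_1* = 15 + 2/3·(M − 15·p_1 − 4·p_2)/p_1, and x_2* = 4 + 1/3·(…)/p_2.
Discretionary income = 415 − 15·7.2 − 4·2.25 = 298; x_2* = 4 + 1/3·298/2.25 = 48.1481.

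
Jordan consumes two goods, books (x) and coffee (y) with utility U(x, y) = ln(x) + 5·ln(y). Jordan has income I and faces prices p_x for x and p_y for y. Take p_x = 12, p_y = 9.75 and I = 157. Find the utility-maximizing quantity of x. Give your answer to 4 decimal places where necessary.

x* = 2.1806

Tangency: MRS = (1/5)·y/x = p_x/p_y.
So p_y·y = 5·p_x·x; combined with the budget, a share 1/6 of income goes to x.
Demand: x*(p_x,p_y,I) = 1/6·I/p_x and y* = 5/6·I/p_y.
At p_x=12, p_y=9.75, I=157: x* = 1/6·157/12 = 2.1806.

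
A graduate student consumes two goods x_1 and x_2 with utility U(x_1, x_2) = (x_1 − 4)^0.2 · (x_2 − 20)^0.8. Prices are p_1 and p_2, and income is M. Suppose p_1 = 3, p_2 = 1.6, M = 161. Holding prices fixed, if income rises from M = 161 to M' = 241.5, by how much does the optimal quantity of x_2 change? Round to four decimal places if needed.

Δx_2* = 40.25

MRS = (1/4)·(x_2−20)/(x_1−4). Tangency with p_1/p_2 gives x_2−20 = 4·(p_1/p_2)·(x_1−4).
After buying the subsistence bundle (4, 20), a share 0.2 of the remaining income goes to x_1: x_1* = 4 + 0.2·(M − 4p_1 − 20p_2)/p_1.
Discretionary income = 161 − 4·3 − 20·1.6 = 117; x_2* = 20 + 0.8·117/1.6 = 78.5.
At M' = 241.5: x_2* = 118.75. Change: 118.75 − 78.5 = 40.25.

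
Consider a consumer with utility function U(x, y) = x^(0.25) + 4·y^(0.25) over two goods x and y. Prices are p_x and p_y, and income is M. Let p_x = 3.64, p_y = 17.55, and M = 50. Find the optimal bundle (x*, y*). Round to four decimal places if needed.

MU_x ∝ x^(-0.75), MU_y ∝ 4·y^(-0.75), so MRS = (1/4)·(y/x)^(0.75) = p_x/p_y.
Solve for the ratio: y/x = [4·p_x/p_y]^(4/3).
With the ratio pinned down, the budget gives x* = M/(p_x + p_y·(y/x)) and y* = (y/x)·x*.
Numerically y/x = 0.779553, so x* = 50/(3.64 + 17.55·0.779553) = 2.8866 and y* = 0.779553·2.8866 = 2.2503.

x* = 2.8866, y* = 2.2503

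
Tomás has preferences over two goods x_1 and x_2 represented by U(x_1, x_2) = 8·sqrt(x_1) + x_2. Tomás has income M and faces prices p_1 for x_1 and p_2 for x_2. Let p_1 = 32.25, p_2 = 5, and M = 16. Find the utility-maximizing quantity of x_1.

Plugging in: x_1* = (4·5/32.25)² = 0.3846.

x_1* = 0.3846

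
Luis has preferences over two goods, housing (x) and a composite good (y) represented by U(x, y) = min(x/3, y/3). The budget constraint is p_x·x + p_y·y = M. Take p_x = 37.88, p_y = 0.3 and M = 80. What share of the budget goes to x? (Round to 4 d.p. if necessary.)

Leontief preferences: the optimum is at the kink where x/3 = y/3, i.e. y = x.
Budget: p_x·x + p_y·x = M, so (3·p_x + 3·p_y)·x = 3·M.
Demand: x*(p_x,p_y,M) = 3·M/(3·p_x + 3·p_y), y* = 3·M/(3·p_x + 3·p_y).
Here 3·37.88 + 3·0.3 = 114.54, giving x* = 2.0953 and y* = 2.0953.
Expenditure on x: 37.88·2.0953 = 79.3714; share = 0.9921.

share on x = 0.9921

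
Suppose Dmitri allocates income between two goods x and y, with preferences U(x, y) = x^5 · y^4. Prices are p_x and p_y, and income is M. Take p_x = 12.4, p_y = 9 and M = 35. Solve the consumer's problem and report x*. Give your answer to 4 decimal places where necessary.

The MRS is (5/4)·y/x. Set MRS = p_x/p_y.
So 5·p_y·y = 4·p_x·x; combined with the budget, a share 5/9 of income goes to x.
Demand: x*(p_x,p_y,M) = 5/9·M/p_x and y* = 4/9·M/p_y.
At p_x=12.4, p_y=9, M=35: x* = 5/9·35/12.4 = 1.5681.

x* = 1.5681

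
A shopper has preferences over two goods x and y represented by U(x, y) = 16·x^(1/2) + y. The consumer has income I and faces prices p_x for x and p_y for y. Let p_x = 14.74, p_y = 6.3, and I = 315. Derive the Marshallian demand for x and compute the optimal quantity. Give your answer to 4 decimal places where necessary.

Set MRS = p_x/p_y: 8·x^(−1/2) = p_x/p_y.
Thus x* = (8·p_y/p_x)² — independent of I — with the rest of income spent on y.
Plugging in: x* = (8·6.3/14.74)² = 11.6914.

x* = 11.6914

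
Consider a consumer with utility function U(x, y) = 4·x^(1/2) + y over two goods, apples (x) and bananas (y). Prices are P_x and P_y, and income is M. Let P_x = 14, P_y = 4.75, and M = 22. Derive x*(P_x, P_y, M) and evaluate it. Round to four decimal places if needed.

Set MRS = P_x/P_y: 2·x^(−1/2) = P_x/P_y.
Solve: √x = 2·P_y/P_x, so x*(P_x,P_y) = (2·P_y/P_x)², and y* = (M − P_x·x*)/P_y.
Plugging in: x* = (2·4.75/14)² = 0.4605.

x* = 0.4605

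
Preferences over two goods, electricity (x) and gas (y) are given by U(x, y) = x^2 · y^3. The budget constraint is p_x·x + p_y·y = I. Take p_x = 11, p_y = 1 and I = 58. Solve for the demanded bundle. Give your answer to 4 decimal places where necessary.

x* = 2.1091, y* = 34.8

Demand: x*(p_x,p_y,I) = 0.4·I/p_x and y* = 0.6·I/p_y.
At p_x=11, p_y=1, I=58: x* = 0.4·58/11 = 2.1091, y* = 34.8.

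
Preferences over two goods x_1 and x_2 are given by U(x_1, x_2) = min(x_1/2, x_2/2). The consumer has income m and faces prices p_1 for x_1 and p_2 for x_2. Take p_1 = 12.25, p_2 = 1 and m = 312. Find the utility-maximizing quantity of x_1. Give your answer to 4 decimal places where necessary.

x_1* = 23.5472

With perfect complements, no substitution: consume in ratio x_1:x_2 = 2:2.
Budget: p_1·x_1 + p_2·x_1 = m, so (2·p_1 + 2·p_2)·x_1 = 2·m.
Demand: x_1*(p_1,p_2,m) = 2·m/(2·p_1 + 2·p_2), x_2* = 2·m/(2·p_1 + 2·p_2).
Here 2·12.25 + 2·1 = 26.5, giving x_1* = 23.5472.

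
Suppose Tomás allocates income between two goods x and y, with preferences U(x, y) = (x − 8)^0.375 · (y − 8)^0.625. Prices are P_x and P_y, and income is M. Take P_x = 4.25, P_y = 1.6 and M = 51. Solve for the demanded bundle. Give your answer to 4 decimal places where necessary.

MRS = (3/5)·(y−8)/(x−8). Tangency with P_x/P_y gives y−8 = (5/3)·(P_x/P_y)·(x−8).
After buying the subsistence bundle (8, 8), a share 0.375 of the remaining income goes to x: x* = 8 + 0.375·(M − 8P_x − 8P_y)/P_x.
Discretionary income = 51 − 8·4.25 − 8·1.6 = 4.2; x* = 8 + 0.375·4.2/4.25 = 8.3706; y* = 8 + 0.625·4.2/1.6 = 9.6406.

x* = 8.3706, y* = 9.6406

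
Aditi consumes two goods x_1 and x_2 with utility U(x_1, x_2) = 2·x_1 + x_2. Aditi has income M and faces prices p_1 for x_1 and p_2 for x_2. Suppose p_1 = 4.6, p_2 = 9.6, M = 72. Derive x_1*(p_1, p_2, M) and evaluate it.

x_1* = 15.6522

Perfect substitutes: compare marginal utility per dollar. 2/p_1 vs 1/p_2 → 0.4348 vs 0.1042.
x_1 gives more utility per dollar, so spend all income on x_1: x_1* = M/p_1, x_2* = 0.
Numerically: x_1* = 15.6522, x_2* = 0.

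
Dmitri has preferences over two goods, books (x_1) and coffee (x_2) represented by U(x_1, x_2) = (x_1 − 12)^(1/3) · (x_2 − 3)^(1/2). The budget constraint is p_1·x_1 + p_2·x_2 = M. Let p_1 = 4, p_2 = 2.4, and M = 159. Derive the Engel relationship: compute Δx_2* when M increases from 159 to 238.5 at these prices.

Let x_1' = x_1−12, x_2' = x_2−3. MRS = (2/3)·x_2'/x_1' = p_1/p_2.
After buying the subsistence bundle (12, 3), a share 0.4 of the remaining income goes to x_1: x_1* = 12 + 0.4·(M − 12p_1 − 3p_2)/p_1.
Discretionary income = 159 − 12·4 − 3·2.4 = 103.8; x_2* = 3 + 0.6·103.8/2.4 = 28.95.
At M' = 238.5: x_2* = 48.825. Change: 48.825 − 28.95 = 19.875.

Δx_2* = 19.875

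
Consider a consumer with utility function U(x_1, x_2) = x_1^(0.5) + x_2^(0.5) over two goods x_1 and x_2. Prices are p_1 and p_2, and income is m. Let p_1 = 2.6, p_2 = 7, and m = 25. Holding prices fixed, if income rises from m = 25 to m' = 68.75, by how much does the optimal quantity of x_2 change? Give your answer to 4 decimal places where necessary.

MRS = MU_x_1/MU_x_2 = (x_2/x_1)^(0.5). Set equal to p_1/p_2.
Solve for the ratio: x_2/x_1 = [p_1/p_2]^(2).
Substitute x_2 = (x_2/x_1)·x_1 into the budget: x_1* = m/(p_1 + p_2·(x_2/x_1)).
Numerically x_2/x_1 = 0.137959, so x_1* = 25/(2.6 + 7·0.137959) = 7.0112 and x_2* = 0.137959·7.0112 = 0.9673.
At m' = 68.75: x_2* = 2.66. Change: 2.66 − 0.9673 = 1.6927.

Δx_2* = 1.6927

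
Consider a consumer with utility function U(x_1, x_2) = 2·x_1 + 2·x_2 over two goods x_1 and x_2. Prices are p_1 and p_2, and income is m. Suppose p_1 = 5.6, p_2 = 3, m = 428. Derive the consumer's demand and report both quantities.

x_2 gives more utility per dollar, so spend all income on x_2: x_2* = m/p_2, x_1* = 0.
Numerically: x_1* = 0, x_2* = 142.6667.

x_1* = 0, x_2* = 142.6667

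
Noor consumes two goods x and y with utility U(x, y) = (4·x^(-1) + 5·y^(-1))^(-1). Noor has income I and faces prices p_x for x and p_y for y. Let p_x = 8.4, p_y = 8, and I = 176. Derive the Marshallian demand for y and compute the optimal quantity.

Numerically y/x = 1.145644, so x* = 176/(8.4 + 8·1.145644) = 10.0198 and y* = 1.145644·10.0198 = 11.4792.

y* = 11.4792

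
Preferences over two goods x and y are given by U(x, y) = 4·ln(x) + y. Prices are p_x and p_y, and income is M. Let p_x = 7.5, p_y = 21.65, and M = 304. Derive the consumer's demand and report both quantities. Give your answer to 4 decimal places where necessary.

x* = 11.5467, y* = 10.0416

Set MRS = p_x/p_y: (4/x)/1 = p_x/p_y.
So x*(p_x,p_y) = 4·p_y/p_x, independent of income; and y* = (M − 4·p_y)/p_y.
At the given prices: x* = 4·21.65/7.5 = 11.5467, and y* = 10.0416.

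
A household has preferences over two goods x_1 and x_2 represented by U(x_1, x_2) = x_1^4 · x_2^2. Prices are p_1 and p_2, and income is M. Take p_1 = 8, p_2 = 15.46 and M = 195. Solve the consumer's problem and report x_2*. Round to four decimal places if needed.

x_2* = 4.2044

The MRS is 2·x_2/x_1. Set MRS = p_1/p_2.
Rearranging, p_2·x_2 = (1/2)·p_1·x_1. Substituting into the budget gives p_1·x_1·(1 + (1/2)) = M.
Demand: x_1*(p_1,p_2,M) = 2/3·M/p_1 and x_2* = 1/3·M/p_2.
At p_1=8, p_2=15.46, M=195: x_2* = 1/3·195/15.46 = 4.2044.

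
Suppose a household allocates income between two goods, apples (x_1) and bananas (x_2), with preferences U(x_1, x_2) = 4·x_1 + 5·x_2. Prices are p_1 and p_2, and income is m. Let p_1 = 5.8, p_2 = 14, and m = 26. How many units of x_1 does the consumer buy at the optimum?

Linear utility — the consumer picks whichever good has higher MU/price: 4/5.8 = 0.6897 vs 5/14 = 0.3571.
x_1 gives more utility per dollar, so spend all income on x_1: x_1* = m/p_1, x_2* = 0.
Numerically: x_1* = 4.4828, x_2* = 0.

x_1* = 4.4828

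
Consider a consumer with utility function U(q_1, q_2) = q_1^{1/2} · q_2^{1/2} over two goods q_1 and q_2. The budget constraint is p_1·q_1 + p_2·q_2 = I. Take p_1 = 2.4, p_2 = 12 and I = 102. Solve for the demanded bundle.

At p_1=2.4, p_2=12, I=102: q_1* = 0.5·102/2.4 = 21.25, q_2* = 4.25.

q_1* = 21.25, q_2* = 4.25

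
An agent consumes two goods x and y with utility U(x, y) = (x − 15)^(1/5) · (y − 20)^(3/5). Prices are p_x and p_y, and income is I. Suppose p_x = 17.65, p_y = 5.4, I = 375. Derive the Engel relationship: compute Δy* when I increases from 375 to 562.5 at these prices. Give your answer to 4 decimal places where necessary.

Δy* = 26.0417

After buying the subsistence bundle (15, 20), a share 0.25 of the remaining income goes to x: x* = 15 + 0.25·(I − 15p_x − 20p_y)/p_x.
Discretionary income = 375 − 15·17.65 − 20·5.4 = 2.25; y* = 20 + 0.75·2.25/5.4 = 20.3125.
At I' = 562.5: y* = 46.3542. Change: 46.3542 − 20.3125 = 26.0417.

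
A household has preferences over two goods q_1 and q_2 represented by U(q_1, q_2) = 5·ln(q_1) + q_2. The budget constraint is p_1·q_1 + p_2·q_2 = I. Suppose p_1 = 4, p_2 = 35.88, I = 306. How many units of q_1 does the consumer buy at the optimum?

MU_q_1 = 5/q_1, MU_q_2 = 1. Tangency: 5/q_1 = p_1/p_2.
So q_1*(p_1,p_2) = 5·p_2/p_1, independent of income; and q_2* = (I − 5·p_2)/p_2.
At the given prices: q_1* = 5·35.88/4 = 44.85.

q_1* = 44.85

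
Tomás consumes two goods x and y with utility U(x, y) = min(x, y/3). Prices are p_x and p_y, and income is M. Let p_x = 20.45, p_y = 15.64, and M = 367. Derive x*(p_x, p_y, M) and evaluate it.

Here 20.45 + 3·15.64 = 67.37, giving x* = 5.4475.

x* = 5.4475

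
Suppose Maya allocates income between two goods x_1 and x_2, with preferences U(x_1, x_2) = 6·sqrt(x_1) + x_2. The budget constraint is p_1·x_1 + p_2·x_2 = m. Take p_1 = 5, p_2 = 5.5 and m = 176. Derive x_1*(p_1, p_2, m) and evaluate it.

Utility is quasi-linear in x_2; the FOC for x_1 is 3/√x_1 = p_1/p_2.
Solve: √x_1 = 3·p_2/p_1, so x_1*(p_1,p_2) = (3·p_2/p_1)², and x_2* = (m − p_1·x_1*)/p_2.
Plugging in: x_1* = (3·5.5/5)² = 10.89.

x_1* = 10.89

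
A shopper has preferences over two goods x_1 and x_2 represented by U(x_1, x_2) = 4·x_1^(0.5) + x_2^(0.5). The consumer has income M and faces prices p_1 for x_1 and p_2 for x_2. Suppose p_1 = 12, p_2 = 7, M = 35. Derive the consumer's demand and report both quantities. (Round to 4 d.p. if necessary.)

MRS = MU_x_1/MU_x_2 = 4·(x_2/x_1)^(0.5). Set equal to p_1/p_2.
Solve for the ratio: x_2/x_1 = [(1/4)·p_1/p_2]^(2).
Substitute x_2 = (x_2/x_1)·x_1 into the budget: x_1* = M/(p_1 + p_2·(x_2/x_1)).
Numerically x_2/x_1 = 0.183673, so x_1* = 35/(12 + 7·0.183673) = 2.6344 and x_2* = 0.183673·2.6344 = 0.4839.

x_1* = 2.6344, x_2* = 0.4839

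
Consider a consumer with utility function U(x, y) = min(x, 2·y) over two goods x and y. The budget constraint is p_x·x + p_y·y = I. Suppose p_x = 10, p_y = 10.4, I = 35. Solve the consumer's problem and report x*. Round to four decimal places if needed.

Leontief preferences: the optimum is at the kink where x/2 = y/1, i.e. y = (1/2)·x.
Budget: p_x·x + p_y·(1/2)·x = I, so (2·p_x + p_y)·x = 2·I.
Demand: x*(p_x,p_y,I) = 2·I/(2·p_x + p_y), y* = I/(2·p_x + p_y).
Here 2·10 + 10.4 = 30.4, giving x* = 2.3026.

x* = 2.3026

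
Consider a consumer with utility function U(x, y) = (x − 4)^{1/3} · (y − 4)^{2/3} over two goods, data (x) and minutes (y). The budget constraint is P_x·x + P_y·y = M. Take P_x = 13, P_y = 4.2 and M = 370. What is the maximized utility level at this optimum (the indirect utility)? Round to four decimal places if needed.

V = 26.0379

Let x' = x−4, y' = y−4. MRS = (1/2)·y'/x' = P_x/P_y.
After buying the subsistence bundle (4, 4), a share 1/3 of the remaining income goes to x: x* = 4 + 1/3·(M − 4P_x − 4P_y)/P_x.
Discretionary income = 370 − 4·13 − 4·4.2 = 301.2; x* = 4 + 1/3·301.2/13 = 11.7231; y* = 4 + 2/3·301.2/4.2 = 51.8095.
Utility at the optimum: U(11.7231, 51.8095) = 26.0379.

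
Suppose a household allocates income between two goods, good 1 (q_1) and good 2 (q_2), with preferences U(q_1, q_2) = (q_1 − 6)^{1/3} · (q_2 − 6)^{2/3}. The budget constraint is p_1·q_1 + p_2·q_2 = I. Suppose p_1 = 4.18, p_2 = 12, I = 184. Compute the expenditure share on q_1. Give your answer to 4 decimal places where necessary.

share on q_1 = 0.2938

This is Cobb-Douglas in (q_1−6, q_2−6): tangency gives 1/3·p_2·(q_2−6) = 2/3·p_1·(q_1−6).
Substituting into the budget: q_1* = 6 + 1/3·(I − 6·p_1 − 6·p_2)/p_1, and q_2* = 6 + 2/3·(…)/p_2.
Discretionary income = 184 − 6·4.18 − 6·12 = 86.92; q_1* = 6 + 1/3·86.92/4.18 = 12.9314; q_2* = 6 + 2/3·86.92/12 = 10.8289.
Expenditure on q_1: 4.18·12.9314 = 54.0533; share = 0.2938.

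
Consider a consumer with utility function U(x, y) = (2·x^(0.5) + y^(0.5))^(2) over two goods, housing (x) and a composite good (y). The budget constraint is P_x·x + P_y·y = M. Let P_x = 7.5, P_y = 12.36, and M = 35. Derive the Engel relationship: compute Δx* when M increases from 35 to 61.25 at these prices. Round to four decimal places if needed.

Δx* = 3.039

MU_x ∝ 2·x^(-0.5), MU_y ∝ y^(-0.5), so MRS = 2·(y/x)^(0.5) = P_x/P_y.
Hence y/x = ((1/2)·P_x/P_y)^(1/(0.5)), i.e. raised to the 2 power.
Substitute y = (y/x)·x into the budget: x* = M/(P_x + P_y·(y/x)).
Numerically y/x = 0.09205, so x* = 35/(7.5 + 12.36·0.09205) = 4.052.
At M' = 61.25: x* = 7.091. Change: 7.091 − 4.052 = 3.039.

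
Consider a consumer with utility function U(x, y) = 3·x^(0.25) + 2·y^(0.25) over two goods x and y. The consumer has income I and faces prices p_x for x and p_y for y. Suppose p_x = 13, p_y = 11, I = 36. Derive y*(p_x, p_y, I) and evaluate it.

y* = 1.2472

Substitute y = (y/x)·x into the budget: x* = I/(p_x + p_y·(y/x)).
Numerically y/x = 0.727689, so x* = 36/(13 + 11·0.727689) = 1.7139 and y* = 0.727689·1.7139 = 1.2472.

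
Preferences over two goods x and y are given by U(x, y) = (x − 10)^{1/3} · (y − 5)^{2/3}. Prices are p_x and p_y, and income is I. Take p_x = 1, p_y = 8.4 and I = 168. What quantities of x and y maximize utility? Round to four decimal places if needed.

Substituting into the budget: x* = 10 + 1/3·(I − 10·p_x − 5·p_y)/p_x, and y* = 5 + 2/3·(…)/p_y.
Discretionary income = 168 − 10·1 − 5·8.4 = 116; x* = 10 + 1/3·116/1 = 48.6667; y* = 5 + 2/3·116/8.4 = 14.2063.

x* = 48.6667, y* = 14.2063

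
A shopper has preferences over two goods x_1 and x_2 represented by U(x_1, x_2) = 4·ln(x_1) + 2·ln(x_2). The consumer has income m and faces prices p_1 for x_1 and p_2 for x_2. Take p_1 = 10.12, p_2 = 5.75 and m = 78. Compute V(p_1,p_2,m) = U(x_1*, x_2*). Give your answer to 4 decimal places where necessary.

The MRS is 2·x_2/x_1. Set MRS = p_1/p_2.
So 4·p_2·x_2 = 2·p_1·x_1; combined with the budget, a share 2/3 of income goes to x_1.
Demand: x_1*(p_1,p_2,m) = 2/3·m/p_1 and x_2* = 1/3·m/p_2.
At p_1=10.12, p_2=5.75, m=78: x_1* = 2/3·78/10.12 = 5.1383, x_2* = 4.5217.
Utility at the optimum: U(5.1383, 4.5217) = 9.5647.

V = 9.5647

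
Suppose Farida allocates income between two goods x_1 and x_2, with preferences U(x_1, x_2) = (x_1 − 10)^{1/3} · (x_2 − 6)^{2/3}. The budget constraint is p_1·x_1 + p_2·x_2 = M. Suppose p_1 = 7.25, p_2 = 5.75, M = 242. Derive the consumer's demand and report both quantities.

x_1* = 16.2069, x_2* = 21.6522

MRS = (1/2)·(x_2−6)/(x_1−10). Tangency with p_1/p_2 gives x_2−6 = 2·(p_1/p_2)·(x_1−10).
After buying the subsistence bundle (10, 6), a share 1/3 of the remaining income goes to x_1: x_1* = 10 + 1/3·(M − 10p_1 − 6p_2)/p_1.
Discretionary income = 242 − 10·7.25 − 6·5.75 = 135; x_1* = 10 + 1/3·135/7.25 = 16.2069; x_2* = 6 + 2/3·135/5.75 = 21.6522.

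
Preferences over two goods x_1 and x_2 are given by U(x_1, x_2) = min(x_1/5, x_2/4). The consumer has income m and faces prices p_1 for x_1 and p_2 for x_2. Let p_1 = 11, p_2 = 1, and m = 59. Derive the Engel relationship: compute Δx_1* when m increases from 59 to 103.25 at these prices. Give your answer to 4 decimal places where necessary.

Demand: x_1*(p_1,p_2,m) = 5·m/(5·p_1 + 4·p_2), x_2* = 4·m/(5·p_1 + 4·p_2).
Here 5·11 + 4·1 = 59, giving x_1* = 5.
At m' = 103.25: x_1* = 8.75. Change: 8.75 − 5 = 3.75.

Δx_1* = 3.75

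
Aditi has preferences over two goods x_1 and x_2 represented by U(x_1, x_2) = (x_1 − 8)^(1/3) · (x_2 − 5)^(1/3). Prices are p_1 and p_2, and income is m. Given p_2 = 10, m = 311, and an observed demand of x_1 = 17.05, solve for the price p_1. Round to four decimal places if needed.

MRS = (x_2−5)/(x_1−8). Tangency with p_1/p_2 gives x_2−5 = (p_1/p_2)·(x_1−8).
After buying the subsistence bundle (8, 5), a share 0.5 of the remaining income goes to x_1: x_1* = 8 + 0.5·(m − 8p_1 − 5p_2)/p_1.
Set x_1* = 17.05 in the demand function and solve for p_1: p_1 = 10.

p_1 = 10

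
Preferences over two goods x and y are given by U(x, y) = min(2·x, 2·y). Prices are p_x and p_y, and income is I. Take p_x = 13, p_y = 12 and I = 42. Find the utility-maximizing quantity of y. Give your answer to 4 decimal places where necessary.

Leontief preferences: the optimum is at the kink where x/2 = y/2, i.e. y = x.
Budget: p_x·x + p_y·x = I, so (2·p_x + 2·p_y)·x = 2·I.
Demand: x*(p_x,p_y,I) = 2·I/(2·p_x + 2·p_y), y* = 2·I/(2·p_x + 2·p_y).
Here 2·13 + 2·12 = 50, giving y* = 1.68.

y* = 1.68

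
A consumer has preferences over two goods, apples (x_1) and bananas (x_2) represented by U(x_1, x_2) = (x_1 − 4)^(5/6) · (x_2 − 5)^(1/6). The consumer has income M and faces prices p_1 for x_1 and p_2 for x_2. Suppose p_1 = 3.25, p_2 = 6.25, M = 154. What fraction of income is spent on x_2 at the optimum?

share on x_2 = 0.3217

This is Cobb-Douglas in (x_1−4, x_2−5): tangency gives 5/6·p_2·(x_2−5) = 1/6·p_1·(x_1−4).
After buying the subsistence bundle (4, 5), a share 5/6 of the remaining income goes to x_1: x_1* = 4 + 5/6·(M − 4p_1 − 5p_2)/p_1.
Discretionary income = 154 − 4·3.25 − 5·6.25 = 109.75; x_1* = 4 + 5/6·109.75/3.25 = 32.141; x_2* = 5 + 1/6·109.75/6.25 = 7.9267.
Expenditure on x_2: 6.25·7.9267 = 49.5417; share = 0.3217.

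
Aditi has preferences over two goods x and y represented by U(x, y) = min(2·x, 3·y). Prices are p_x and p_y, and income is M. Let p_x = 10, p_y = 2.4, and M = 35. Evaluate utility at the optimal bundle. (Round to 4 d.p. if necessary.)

Leontief preferences: the optimum is at the kink where x/3 = y/2, i.e. y = (2/3)·x.
Budget: p_x·x + p_y·(2/3)·x = M, so (3·p_x + 2·p_y)·x = 3·M.
Demand: x*(p_x,p_y,M) = 3·M/(3·p_x + 2·p_y), y* = 2·M/(3·p_x + 2·p_y).
Here 3·10 + 2·2.4 = 34.8, giving x* = 3.0172 and y* = 2.0115.
Utility at the optimum: U(3.0172, 2.0115) = 6.0345.

V = 6.0345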